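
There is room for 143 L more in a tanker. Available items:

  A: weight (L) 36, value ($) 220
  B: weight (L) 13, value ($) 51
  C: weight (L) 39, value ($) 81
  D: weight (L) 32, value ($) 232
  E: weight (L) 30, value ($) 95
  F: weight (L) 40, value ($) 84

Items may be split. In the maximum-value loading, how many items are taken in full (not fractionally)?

Sort by value per unit weight and fill in that order.
Order: D (232/32=7.25) > A (220/36=6.11) > B (51/13=3.92) > E (95/30=3.17) > F (84/40=2.10) > C (81/39=2.08)
Fill: take D (32 @ 232) → take A (36 @ 220) → take B (13 @ 51) → take E (30 @ 95) → take 32/40 of F → 67.20; 143/143 used.
4 item(s) taken whole; one partial (take 32/40 of F).

4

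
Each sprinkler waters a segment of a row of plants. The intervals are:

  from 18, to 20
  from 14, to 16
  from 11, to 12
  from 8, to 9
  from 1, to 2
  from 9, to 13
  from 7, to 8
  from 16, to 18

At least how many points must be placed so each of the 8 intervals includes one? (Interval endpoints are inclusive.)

5

Process intervals by earliest right end; each time one isn't hit yet, stab at its right endpoint.
Sorted: [1,2] [7,8] [8,9] [11,12] [9,13] [14,16] [16,18] [18,20]
{[1,2]} hit by 2; {[7,8],[8,9]} hit by 8; {[11,12],[9,13]} hit by 12; {[14,16],[16,18]} hit by 16; {[18,20]} hit by 20.
Points: 2, 8, 12, 16, 20 (5 total).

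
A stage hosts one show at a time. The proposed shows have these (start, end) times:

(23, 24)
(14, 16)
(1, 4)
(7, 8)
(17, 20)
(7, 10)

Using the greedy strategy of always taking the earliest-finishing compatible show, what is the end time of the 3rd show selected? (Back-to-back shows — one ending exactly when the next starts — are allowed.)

By end time: (1,4), (7,8), (7,10), (14,16), (17,20), (23,24).
Pick (1,4); next start ≥ 4 → (7,8); next start ≥ 8 → (14,16); next start ≥ 16 → (17,20); next start ≥ 20 → (23,24).
Selected: (1,4) (7,8) (14,16) (17,20) (23,24)

16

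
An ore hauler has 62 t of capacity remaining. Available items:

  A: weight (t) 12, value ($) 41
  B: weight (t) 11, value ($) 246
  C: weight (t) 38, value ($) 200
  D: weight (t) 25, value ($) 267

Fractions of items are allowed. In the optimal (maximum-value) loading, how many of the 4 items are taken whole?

2

Sort by value per unit weight and fill in that order.
Order: B (246/11=22.36) > D (267/25=10.68) > C (200/38=5.26) > A (41/12=3.42)
Fill: take B (11 @ 246) → take D (25 @ 267) → take 26/38 of C → 136.84; 62/62 used.
2 item(s) taken whole; one partial (take 26/38 of C).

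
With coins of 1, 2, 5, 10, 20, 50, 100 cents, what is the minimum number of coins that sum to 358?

7

358 − 3×100→58 − 1×50→8 − 1×5→3 − 1×2→1 − 1×1→0
Total coins = 3 + 1 + 1 + 1 + 1 = 7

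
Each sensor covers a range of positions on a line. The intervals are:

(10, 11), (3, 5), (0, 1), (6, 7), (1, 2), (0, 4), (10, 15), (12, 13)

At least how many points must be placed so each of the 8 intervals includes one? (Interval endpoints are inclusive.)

5

Sort by right endpoint; whenever an interval is uncovered, place a point at its right end.
Sorted: [0,1] [1,2] [0,4] [3,5] [6,7] [10,11] [12,13] [10,15]
{[0,1],[1,2],[0,4]} hit by 1; {[3,5]} hit by 5; {[6,7]} hit by 7; {[10,11]} hit by 11; {[12,13],[10,15]} hit by 13.
Points: 1, 5, 7, 11, 13 (5 total).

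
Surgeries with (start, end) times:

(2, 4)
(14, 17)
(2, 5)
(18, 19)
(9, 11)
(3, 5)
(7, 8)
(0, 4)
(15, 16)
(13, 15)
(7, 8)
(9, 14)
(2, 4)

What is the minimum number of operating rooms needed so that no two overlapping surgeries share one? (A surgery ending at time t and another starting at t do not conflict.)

Events (time:±→running): 0:+→1 2:+→2 2:+→3 2:+→4 3:+→5 … peak 5.

5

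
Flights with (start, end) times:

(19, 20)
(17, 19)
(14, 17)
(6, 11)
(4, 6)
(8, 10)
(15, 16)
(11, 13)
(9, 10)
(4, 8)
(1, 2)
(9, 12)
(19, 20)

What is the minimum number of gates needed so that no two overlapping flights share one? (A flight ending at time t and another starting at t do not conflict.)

The answer is the maximum number of intervals overlapping at any instant.
Events (time:±→running): 1:+→1 2:-→0 4:+→1 4:+→2 6:-→1 6:+→2 8:-→1 8:+→2 9:+→3 9:+→4 … peak 4.

4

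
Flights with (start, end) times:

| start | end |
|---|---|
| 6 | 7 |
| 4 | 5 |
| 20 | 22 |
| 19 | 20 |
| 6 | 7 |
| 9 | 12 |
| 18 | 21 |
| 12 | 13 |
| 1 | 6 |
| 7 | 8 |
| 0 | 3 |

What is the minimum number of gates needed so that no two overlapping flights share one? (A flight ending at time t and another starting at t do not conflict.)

Count concurrent intervals with a sweep; the peak is the room count.
starts: [0, 1, 4, 6, 6, 7, 9, 12, 18, 19, 20]
ends:   [3, 5, 6, 7, 7, 8, 12, 13, 20, 21, 22]
s0→1 s1→2  — peak 2.

2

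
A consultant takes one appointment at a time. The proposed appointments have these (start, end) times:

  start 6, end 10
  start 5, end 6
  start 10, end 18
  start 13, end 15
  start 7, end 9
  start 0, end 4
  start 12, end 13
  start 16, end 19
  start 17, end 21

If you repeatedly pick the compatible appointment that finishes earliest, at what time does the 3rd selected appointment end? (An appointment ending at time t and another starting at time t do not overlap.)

9

Greedy by earliest finish: after sorting by end time, pick each interval compatible with the last pick.
By end time: (0,4), (5,6), (7,9), (6,10), (12,13), (13,15), (10,18), (16,19), (17,21).
Pick (0,4); next start ≥ 4 → (5,6); next start ≥ 6 → (7,9); next start ≥ 9 → (12,13); next start ≥ 13 → (13,15); next start ≥ 15 → (16,19).
Selected: (0,4) (5,6) (7,9) (12,13) (13,15) (16,19)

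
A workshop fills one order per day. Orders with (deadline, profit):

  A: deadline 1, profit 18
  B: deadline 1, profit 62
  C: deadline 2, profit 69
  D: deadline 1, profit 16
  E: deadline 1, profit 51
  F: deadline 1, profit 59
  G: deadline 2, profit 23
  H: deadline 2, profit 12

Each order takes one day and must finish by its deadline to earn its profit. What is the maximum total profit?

131

By profit: C(d2,69), B(d1,62), F(d1,59), E(d1,51), G(d2,23), A(d1,18), D(d1,16), H(d2,12)
C→slot 2; B→slot 1; F skipped; E skipped; G skipped; A skipped; D skipped; H skipped.
Profit = 62 + 69 = 131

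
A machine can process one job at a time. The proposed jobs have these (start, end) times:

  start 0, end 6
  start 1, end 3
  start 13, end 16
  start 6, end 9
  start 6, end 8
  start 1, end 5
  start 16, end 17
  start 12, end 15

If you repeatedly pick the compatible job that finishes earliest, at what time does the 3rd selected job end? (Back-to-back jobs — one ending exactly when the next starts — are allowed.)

Sort by end time and greedily take each interval whose start is ≥ the last chosen end.
Sorted by end: (1,3)  (1,5)  (0,6)  (6,8)  (6,9)  (12,15)  (13,16)  (16,17)
take (1,3); take (6,8); skip (6,9); take (12,15); take (16,17).
Selected: (1,3) (6,8) (12,15) (16,17)

15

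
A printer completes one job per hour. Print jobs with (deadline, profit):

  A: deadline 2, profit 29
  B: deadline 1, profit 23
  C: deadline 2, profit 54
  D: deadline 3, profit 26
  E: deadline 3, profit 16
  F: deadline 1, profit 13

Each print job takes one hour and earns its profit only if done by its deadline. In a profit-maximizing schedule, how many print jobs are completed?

3

Profit order: C=54 A=29 D=26 B=23 E=16 F=13
Assign: C→slot 2, A→slot 1, D→slot 3, B skipped, E skipped, F skipped.
Slots: [1:A] [2:C] [3:D]
3 of 6 scheduled.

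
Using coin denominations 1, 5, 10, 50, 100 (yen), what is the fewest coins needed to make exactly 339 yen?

11

339 − 3×100→39 − 3×10→9 − 1×5→4 − 4×1→0
Total coins = 3 + 3 + 1 + 4 = 11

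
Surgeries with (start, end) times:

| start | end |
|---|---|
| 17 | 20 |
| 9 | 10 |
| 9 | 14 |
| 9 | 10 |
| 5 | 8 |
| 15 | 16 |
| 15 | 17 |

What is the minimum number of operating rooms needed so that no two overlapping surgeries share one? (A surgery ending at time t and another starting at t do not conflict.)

3

Count concurrent intervals with a sweep; the peak is the room count.
starts: [5, 9, 9, 9, 15, 15, 17]
ends:   [8, 10, 10, 14, 16, 17, 20]
s5→1 e8→0 s9→1 s9→2 s9→3  — peak 3.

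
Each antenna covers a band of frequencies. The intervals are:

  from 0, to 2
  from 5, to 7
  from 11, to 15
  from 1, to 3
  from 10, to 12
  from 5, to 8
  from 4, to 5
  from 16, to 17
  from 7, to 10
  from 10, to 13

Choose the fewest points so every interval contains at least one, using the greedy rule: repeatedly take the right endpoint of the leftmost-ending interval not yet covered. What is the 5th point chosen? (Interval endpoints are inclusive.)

Process intervals by earliest right end; each time one isn't hit yet, stab at its right endpoint.
By right end: [0,2]  [1,3]  [4,5]  [5,7]  [5,8]  [7,10]  [10,12]  [10,13]  [11,15]  [16,17]
[0,2] uncovered → point at 2; [4,5] uncovered → point at 5; [7,10] uncovered → point at 10; [11,15] uncovered → point at 15; [16,17] uncovered → point at 17.
Points: 2, 5, 10, 15, 17 (5 total).

17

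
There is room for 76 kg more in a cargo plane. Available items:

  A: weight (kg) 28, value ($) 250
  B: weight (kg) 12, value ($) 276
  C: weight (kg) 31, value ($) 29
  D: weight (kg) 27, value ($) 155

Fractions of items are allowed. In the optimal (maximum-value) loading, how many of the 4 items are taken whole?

3

Order: B (276/12=23.00) > A (250/28=8.93) > D (155/27=5.74) > C (29/31=0.94)
Fill: take B (12 @ 276) → take A (28 @ 250) → take D (27 @ 155) → take 9/31 of C → 8.42; 76/76 used.
3 item(s) taken whole; one partial (take 9/31 of C).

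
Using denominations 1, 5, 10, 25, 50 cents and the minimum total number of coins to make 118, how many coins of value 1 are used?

3

118 = 2×50 + 1×10 + 1×5 + 3×1
Count of 1: 3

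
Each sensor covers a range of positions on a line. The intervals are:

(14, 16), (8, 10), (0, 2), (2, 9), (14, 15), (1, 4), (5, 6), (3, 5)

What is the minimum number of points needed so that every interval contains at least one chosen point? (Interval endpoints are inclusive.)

Process intervals by earliest right end; each time one isn't hit yet, stab at its right endpoint.
By right end: [0,2]  [1,4]  [3,5]  [5,6]  [2,9]  [8,10]  [14,15]  [14,16]
[0,2] uncovered → point at 2; [3,5] uncovered → point at 5; [8,10] uncovered → point at 10; [14,15] uncovered → point at 15.
Points: 2, 5, 10, 15 (4 total).

4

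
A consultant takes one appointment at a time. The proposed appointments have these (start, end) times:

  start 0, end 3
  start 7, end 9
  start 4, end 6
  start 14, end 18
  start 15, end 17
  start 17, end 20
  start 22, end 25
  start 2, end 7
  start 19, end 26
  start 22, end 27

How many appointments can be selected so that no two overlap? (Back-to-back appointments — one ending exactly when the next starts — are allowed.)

6

Greedy by earliest finish: after sorting by end time, pick each interval compatible with the last pick.
Sorted by end: (0,3)  (4,6)  (2,7)  (7,9)  (15,17)  (14,18)  (17,20)  (22,25)  (19,26)  (22,27)
take (0,3); take (4,6); take (7,9); take (15,17); take (17,20); take (22,25); skip (19,26); skip (22,27).
Selected 6 appointments.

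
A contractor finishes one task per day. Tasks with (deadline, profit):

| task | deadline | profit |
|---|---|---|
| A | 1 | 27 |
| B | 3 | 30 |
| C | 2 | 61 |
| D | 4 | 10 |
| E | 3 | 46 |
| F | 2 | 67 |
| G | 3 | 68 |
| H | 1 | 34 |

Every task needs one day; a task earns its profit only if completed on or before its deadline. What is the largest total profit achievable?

Take jobs in profit order; each goes to the latest open slot no later than its deadline.
Profit order: G=68 F=67 C=61 E=46 H=34 B=30 A=27 D=10
Assign: G→slot 3, F→slot 2, C→slot 1, E skipped, H skipped, B skipped, A skipped, D→slot 4.
Slots: [1:C] [2:F] [3:G] [4:D]
Profit = 61 + 67 + 68 + 10 = 206

206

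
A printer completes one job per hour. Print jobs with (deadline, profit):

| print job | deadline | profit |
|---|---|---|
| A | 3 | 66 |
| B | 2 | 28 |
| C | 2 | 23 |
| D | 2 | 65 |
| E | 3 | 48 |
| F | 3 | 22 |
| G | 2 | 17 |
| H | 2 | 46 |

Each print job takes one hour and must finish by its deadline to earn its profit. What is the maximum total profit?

Profit order: A=66 D=65 E=48 H=46 B=28 C=23 F=22 G=17
Assign: A→slot 3, D→slot 2, E→slot 1, H skipped, B skipped, C skipped, F skipped, G skipped.
Slots: [1:E] [2:D] [3:A]
Profit = 48 + 65 + 66 = 179

179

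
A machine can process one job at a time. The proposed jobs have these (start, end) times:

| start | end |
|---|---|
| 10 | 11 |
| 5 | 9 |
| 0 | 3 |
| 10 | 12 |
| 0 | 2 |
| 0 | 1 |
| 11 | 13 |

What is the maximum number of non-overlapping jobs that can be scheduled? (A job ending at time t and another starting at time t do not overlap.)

4

By end time: (0,1), (0,2), (0,3), (5,9), (10,11), (10,12), (11,13).
Pick (0,1); next start ≥ 1 → (5,9); next start ≥ 9 → (10,11); next start ≥ 11 → (11,13).
Selected 4 jobs.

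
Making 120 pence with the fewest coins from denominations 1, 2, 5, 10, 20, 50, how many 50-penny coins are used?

2

Use the largest denomination that fits, subtract, and repeat.
120 = 2×50 + 1×20
Count of 50: 2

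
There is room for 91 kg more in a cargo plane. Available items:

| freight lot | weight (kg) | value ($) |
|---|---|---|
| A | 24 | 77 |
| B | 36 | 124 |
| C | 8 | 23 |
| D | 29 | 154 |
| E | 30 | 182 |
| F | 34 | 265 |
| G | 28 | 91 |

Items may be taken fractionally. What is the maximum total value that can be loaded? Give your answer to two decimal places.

Sort by value per unit weight and fill in that order.
Order: F (265/34=7.79) > E (182/30=6.07) > D (154/29=5.31) > B (124/36=3.44) > G (91/28=3.25) > A (77/24=3.21) > C (23/8=2.88)
Fill: take F (34 @ 265) → take E (30 @ 182) → take 27/29 of D → 143.38; 91/91 used.
Total value = 590.38

590.38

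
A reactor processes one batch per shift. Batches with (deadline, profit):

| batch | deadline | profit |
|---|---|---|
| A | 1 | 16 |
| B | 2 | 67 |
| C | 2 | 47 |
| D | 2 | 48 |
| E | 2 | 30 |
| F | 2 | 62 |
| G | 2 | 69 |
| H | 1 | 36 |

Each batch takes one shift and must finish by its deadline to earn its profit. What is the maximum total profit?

136

Take jobs in profit order; each goes to the latest open slot no later than its deadline.
By profit: G(d2,69), B(d2,67), F(d2,62), D(d2,48), C(d2,47), H(d1,36), E(d2,30), A(d1,16)
G→slot 2; B→slot 1; F skipped; D skipped; C skipped; H skipped; E skipped; A skipped.
Profit = 67 + 69 = 136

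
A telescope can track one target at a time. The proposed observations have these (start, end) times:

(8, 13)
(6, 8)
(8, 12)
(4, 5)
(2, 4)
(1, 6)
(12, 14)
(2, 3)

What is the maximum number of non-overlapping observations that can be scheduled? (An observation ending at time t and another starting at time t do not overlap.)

Order by finish time; keep every interval that doesn't clash with the previous kept one.
By end time: (2,3), (2,4), (4,5), (1,6), (6,8), (8,12), (8,13), (12,14).
Pick (2,3); next start ≥ 3 → (4,5); next start ≥ 5 → (6,8); next start ≥ 8 → (8,12); next start ≥ 12 → (12,14).
Selected 5 observations.

5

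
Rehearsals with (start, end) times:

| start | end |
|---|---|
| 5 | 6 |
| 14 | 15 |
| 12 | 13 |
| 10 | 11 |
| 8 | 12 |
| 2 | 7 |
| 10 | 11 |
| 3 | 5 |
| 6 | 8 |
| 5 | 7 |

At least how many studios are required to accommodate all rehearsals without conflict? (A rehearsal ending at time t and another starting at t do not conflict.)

The answer is the maximum number of intervals overlapping at any instant.
starts: [2, 3, 5, 5, 6, 8, 10, 10, 12, 14]
ends:   [5, 6, 7, 7, 8, 11, 11, 12, 13, 15]
s2→1 s3→2 e5→1 s5→2 s5→3  — peak 3.

3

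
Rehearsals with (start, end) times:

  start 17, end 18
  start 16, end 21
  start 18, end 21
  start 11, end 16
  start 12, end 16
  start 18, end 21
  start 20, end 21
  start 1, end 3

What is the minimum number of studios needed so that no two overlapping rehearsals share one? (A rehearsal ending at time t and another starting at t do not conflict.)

4

Count concurrent intervals with a sweep; the peak is the room count.
starts: [1, 11, 12, 16, 17, 18, 18, 20]
ends:   [3, 16, 16, 18, 21, 21, 21, 21]
s1→1 e3→0 s11→1 s12→2 e16→1 e16→0 s16→1 s17→2 e18→1 s18→2 s18→3 s20→4  — peak 4.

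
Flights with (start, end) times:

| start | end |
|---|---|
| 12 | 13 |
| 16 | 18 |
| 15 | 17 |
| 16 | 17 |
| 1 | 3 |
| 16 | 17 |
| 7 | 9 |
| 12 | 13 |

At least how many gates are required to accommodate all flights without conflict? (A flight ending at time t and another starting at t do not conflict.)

4

Count concurrent intervals with a sweep; the peak is the room count.
Events (time:±→running): 1:+→1 3:-→0 7:+→1 9:-→0 12:+→1 12:+→2 13:-→1 13:-→0 15:+→1 16:+→2 16:+→3 16:+→4 … peak 4.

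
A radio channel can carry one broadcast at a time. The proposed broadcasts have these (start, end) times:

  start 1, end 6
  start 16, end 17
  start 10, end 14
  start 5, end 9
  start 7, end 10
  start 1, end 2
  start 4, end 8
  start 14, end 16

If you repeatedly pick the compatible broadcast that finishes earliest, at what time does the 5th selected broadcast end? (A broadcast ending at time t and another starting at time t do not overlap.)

17

Greedy by earliest finish: after sorting by end time, pick each interval compatible with the last pick.
Sorted by end: (1,2)  (1,6)  (4,8)  (5,9)  (7,10)  (10,14)  (14,16)  (16,17)
take (1,2); skip (1,6); take (4,8); skip (7,10); take (10,14); take (14,16); take (16,17).
Selected: (1,2) (4,8) (10,14) (14,16) (16,17)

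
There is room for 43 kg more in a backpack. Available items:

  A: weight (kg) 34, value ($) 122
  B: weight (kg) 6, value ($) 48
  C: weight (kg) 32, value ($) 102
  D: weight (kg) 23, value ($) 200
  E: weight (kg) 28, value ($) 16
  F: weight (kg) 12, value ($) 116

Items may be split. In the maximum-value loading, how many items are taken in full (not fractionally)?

3

Ratios (sorted): F 9.67, D 8.70, B 8.00, A 3.59, C 3.19, E 0.57
take F (12 @ 116); take D (23 @ 200); take B (6 @ 48); take 2/34 of A → 7.18. Capacity used 43/43.
3 item(s) taken whole; one partial (take 2/34 of A).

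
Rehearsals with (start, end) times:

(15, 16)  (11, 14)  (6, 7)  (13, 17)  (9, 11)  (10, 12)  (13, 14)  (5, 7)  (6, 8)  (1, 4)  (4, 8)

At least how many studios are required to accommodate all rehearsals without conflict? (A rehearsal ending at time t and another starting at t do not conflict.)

4

Events (time:±→running): 1:+→1 4:-→0 4:+→1 5:+→2 6:+→3 6:+→4 … peak 4.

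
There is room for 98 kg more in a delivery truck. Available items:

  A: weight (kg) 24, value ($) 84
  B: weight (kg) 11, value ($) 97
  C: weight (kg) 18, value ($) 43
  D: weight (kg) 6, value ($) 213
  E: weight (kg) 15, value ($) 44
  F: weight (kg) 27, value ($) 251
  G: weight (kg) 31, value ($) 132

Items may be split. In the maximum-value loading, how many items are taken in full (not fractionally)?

4

Order: D (213/6=35.50) > F (251/27=9.30) > B (97/11=8.82) > G (132/31=4.26) > A (84/24=3.50) > E (44/15=2.93) > C (43/18=2.39)
Fill: take D (6 @ 213) → take F (27 @ 251) → take B (11 @ 97) → take G (31 @ 132) → take 23/24 of A → 80.50; 98/98 used.
4 item(s) taken whole; one partial (take 23/24 of A).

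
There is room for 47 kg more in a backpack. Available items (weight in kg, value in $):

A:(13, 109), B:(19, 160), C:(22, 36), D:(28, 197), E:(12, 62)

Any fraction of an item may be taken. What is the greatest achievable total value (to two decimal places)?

374.54

Order: B (160/19=8.42) > A (109/13=8.38) > D (197/28=7.04) > E (62/12=5.17) > C (36/22=1.64)
Fill: take B (19 @ 160) → take A (13 @ 109) → take 15/28 of D → 105.54; 47/47 used.
Total value = 374.54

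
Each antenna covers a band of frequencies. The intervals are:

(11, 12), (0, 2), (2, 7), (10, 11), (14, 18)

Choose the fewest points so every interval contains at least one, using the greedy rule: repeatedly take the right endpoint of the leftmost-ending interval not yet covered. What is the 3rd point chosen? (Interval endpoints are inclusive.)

18

Process intervals by earliest right end; each time one isn't hit yet, stab at its right endpoint.
By right end: [0,2]  [2,7]  [10,11]  [11,12]  [14,18]
[0,2] uncovered → point at 2; [10,11] uncovered → point at 11; [14,18] uncovered → point at 18.
Points: 2, 11, 18 (3 total).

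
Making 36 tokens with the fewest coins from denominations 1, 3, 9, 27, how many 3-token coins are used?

Use the largest denomination that fits, subtract, and repeat.
36 − 1×27→9 − 1×9→0
Count of 3: 0

0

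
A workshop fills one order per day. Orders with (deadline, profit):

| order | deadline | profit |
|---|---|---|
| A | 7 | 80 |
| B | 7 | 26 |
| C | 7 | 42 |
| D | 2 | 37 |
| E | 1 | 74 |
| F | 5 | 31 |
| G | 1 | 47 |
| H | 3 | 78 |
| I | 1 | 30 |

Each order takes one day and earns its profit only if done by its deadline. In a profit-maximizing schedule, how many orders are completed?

7

Profit order: A=80 H=78 E=74 G=47 C=42 D=37 F=31 I=30 B=26
Assign: A→slot 7, H→slot 3, E→slot 1, G skipped, C→slot 6, D→slot 2, F→slot 5, I skipped, B→slot 4.
Slots: [1:E] [2:D] [3:H] [4:B] [5:F] [6:C] [7:A]
7 of 9 scheduled.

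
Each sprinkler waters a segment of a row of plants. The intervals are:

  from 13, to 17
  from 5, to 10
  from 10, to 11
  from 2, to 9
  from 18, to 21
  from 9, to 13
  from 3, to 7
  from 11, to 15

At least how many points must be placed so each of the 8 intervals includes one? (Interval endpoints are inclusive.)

Process intervals by earliest right end; each time one isn't hit yet, stab at its right endpoint.
Sorted: [3,7] [2,9] [5,10] [10,11] [9,13] [11,15] [13,17] [18,21]
{[3,7],[2,9],[5,10]} hit by 7; {[10,11],[9,13],[11,15]} hit by 11; {[13,17]} hit by 17; {[18,21]} hit by 21.
Points: 7, 11, 17, 21 (4 total).

4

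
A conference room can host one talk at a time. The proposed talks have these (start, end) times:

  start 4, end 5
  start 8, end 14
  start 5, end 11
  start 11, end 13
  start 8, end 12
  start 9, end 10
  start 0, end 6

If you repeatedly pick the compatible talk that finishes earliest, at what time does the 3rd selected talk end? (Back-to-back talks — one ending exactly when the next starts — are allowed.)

Sorted by end: (4,5)  (0,6)  (9,10)  (5,11)  (8,12)  (11,13)  (8,14)
take (4,5); take (9,10); skip (8,12); take (11,13).
Selected: (4,5) (9,10) (11,13)

13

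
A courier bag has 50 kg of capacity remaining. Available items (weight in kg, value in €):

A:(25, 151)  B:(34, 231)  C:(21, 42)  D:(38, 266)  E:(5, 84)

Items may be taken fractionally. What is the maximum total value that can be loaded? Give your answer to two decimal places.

Sort by value per unit weight and fill in that order.
Ratios (sorted): E 16.80, D 7.00, B 6.79, A 6.04, C 2.00
take E (5 @ 84); take D (38 @ 266); take 7/34 of B → 47.56. Capacity used 50/50.
Total value = 397.56

397.56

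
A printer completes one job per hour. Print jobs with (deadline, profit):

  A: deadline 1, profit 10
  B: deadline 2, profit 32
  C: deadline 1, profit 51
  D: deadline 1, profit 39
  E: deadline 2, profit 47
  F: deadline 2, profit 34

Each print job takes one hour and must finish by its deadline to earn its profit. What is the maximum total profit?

98

Sort by profit descending; place each in the latest free slot ≤ its deadline.
Profit order: C=51 E=47 D=39 F=34 B=32 A=10
Assign: C→slot 1, E→slot 2, D skipped, F skipped, B skipped, A skipped.
Slots: [1:C] [2:E]
Profit = 51 + 47 = 98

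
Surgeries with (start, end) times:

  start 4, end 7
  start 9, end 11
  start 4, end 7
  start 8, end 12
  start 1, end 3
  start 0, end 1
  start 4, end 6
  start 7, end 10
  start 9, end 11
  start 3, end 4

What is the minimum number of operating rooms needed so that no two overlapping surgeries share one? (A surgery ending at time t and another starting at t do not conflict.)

Count concurrent intervals with a sweep; the peak is the room count.
Events (time:±→running): 0:+→1 1:-→0 1:+→1 3:-→0 3:+→1 4:-→0 4:+→1 4:+→2 4:+→3 6:-→2 7:-→1 7:-→0 7:+→1 8:+→2 9:+→3 9:+→4 … peak 4.

4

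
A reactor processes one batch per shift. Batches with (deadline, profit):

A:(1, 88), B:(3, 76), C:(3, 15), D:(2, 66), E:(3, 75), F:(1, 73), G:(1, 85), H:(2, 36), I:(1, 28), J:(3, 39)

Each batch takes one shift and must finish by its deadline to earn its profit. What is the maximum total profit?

239

By profit: A(d1,88), G(d1,85), B(d3,76), E(d3,75), F(d1,73), D(d2,66), J(d3,39), H(d2,36), I(d1,28), C(d3,15)
A→slot 1; G skipped; B→slot 3; E→slot 2; F skipped; D skipped; J skipped; H skipped; I skipped; C skipped.
Profit = 88 + 75 + 76 = 239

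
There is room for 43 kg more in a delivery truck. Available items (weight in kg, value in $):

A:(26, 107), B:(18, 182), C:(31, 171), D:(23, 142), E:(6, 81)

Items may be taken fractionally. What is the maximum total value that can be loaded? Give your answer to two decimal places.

Sort by value per unit weight and fill in that order.
Order: E (81/6=13.50) > B (182/18=10.11) > D (142/23=6.17) > C (171/31=5.52) > A (107/26=4.12)
Fill: take E (6 @ 81) → take B (18 @ 182) → take 19/23 of D → 117.30; 43/43 used.
Total value = 380.30

380.30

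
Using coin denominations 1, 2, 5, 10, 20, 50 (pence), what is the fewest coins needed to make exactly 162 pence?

5

Use the largest denomination that fits, subtract, and repeat.
162 = 3×50 + 1×10 + 1×2
Total coins = 3 + 1 + 1 = 5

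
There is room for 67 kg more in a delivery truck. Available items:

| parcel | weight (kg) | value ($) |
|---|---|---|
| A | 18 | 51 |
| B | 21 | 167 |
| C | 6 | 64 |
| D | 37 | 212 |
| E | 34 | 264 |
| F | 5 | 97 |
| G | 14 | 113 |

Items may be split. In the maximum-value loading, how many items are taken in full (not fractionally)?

4

Ratios (sorted): F 19.40, C 10.67, G 8.07, B 7.95, E 7.76, D 5.73, A 2.83
take F (5 @ 97); take C (6 @ 64); take G (14 @ 113); take B (21 @ 167); take 21/34 of E → 163.06. Capacity used 67/67.
4 item(s) taken whole; one partial (take 21/34 of E).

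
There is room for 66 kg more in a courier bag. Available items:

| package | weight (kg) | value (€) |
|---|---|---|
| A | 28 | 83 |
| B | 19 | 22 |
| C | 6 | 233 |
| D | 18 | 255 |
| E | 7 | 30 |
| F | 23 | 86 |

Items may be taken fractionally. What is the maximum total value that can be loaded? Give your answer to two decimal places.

Ratios (sorted): C 38.83, D 14.17, E 4.29, F 3.74, A 2.96, B 1.16
take C (6 @ 233); take D (18 @ 255); take E (7 @ 30); take F (23 @ 86); take 12/28 of A → 35.57. Capacity used 66/66.
Total value = 639.57

639.57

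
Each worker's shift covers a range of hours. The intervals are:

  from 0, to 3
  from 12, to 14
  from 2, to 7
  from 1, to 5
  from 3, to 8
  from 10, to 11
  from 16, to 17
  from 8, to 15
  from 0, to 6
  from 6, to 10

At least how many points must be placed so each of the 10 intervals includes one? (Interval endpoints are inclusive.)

Process intervals by earliest right end; each time one isn't hit yet, stab at its right endpoint.
Sorted: [0,3] [1,5] [0,6] [2,7] [3,8] [6,10] [10,11] [12,14] [8,15] [16,17]
{[0,3],[1,5],[0,6],[2,7],[3,8]} hit by 3; {[6,10],[10,11]} hit by 10; {[12,14],[8,15]} hit by 14; {[16,17]} hit by 17.
Points: 3, 10, 14, 17 (4 total).

4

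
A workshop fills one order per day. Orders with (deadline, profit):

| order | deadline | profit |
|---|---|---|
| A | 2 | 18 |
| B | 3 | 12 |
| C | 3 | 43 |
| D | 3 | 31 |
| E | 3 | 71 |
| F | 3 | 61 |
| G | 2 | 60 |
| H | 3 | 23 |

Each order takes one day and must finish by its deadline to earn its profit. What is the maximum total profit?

Sort by profit descending; place each in the latest free slot ≤ its deadline.
By profit: E(d3,71), F(d3,61), G(d2,60), C(d3,43), D(d3,31), H(d3,23), A(d2,18), B(d3,12)
E→slot 3; F→slot 2; G→slot 1; C skipped; D skipped; H skipped; A skipped; B skipped.
Profit = 60 + 61 + 71 = 192

192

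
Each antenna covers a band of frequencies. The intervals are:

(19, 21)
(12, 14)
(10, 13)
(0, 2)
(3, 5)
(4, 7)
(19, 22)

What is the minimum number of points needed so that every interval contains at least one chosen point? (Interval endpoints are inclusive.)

Sorted: [0,2] [3,5] [4,7] [10,13] [12,14] [19,21] [19,22]
{[0,2]} hit by 2; {[3,5],[4,7]} hit by 5; {[10,13],[12,14]} hit by 13; {[19,21],[19,22]} hit by 21.
Points: 2, 5, 13, 21 (4 total).

4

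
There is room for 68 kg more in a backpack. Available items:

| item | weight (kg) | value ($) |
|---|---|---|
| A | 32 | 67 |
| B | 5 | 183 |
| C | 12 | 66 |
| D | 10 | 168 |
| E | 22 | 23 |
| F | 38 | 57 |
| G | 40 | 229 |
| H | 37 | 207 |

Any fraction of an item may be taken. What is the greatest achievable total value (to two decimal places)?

Greedy by value/weight ratio, highest first.
Ratios (sorted): B 36.60, D 16.80, G 5.72, H 5.59, C 5.50, A 2.09, F 1.50, E 1.05
take B (5 @ 183); take D (10 @ 168); take G (40 @ 229); take 13/37 of H → 72.73. Capacity used 68/68.
Total value = 652.73

652.73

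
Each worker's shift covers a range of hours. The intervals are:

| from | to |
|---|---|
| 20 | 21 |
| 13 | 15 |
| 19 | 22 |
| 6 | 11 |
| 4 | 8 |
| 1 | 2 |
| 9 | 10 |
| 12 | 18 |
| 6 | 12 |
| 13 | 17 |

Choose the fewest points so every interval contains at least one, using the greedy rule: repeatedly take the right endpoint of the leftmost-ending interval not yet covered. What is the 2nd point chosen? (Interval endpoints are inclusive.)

Process intervals by earliest right end; each time one isn't hit yet, stab at its right endpoint.
Sorted: [1,2] [4,8] [9,10] [6,11] [6,12] [13,15] [13,17] [12,18] [20,21] [19,22]
{[1,2]} hit by 2; {[4,8]} hit by 8; {[9,10],[6,11],[6,12]} hit by 10; {[13,15],[13,17],[12,18]} hit by 15; {[20,21],[19,22]} hit by 21.
Points: 2, 8, 10, 15, 21 (5 total).

8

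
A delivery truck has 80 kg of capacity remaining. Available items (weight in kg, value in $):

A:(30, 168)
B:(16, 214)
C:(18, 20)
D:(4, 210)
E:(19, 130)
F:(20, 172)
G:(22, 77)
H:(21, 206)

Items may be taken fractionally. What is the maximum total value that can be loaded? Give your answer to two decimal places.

Greedy by value/weight ratio, highest first.
Order: D (210/4=52.50) > B (214/16=13.38) > H (206/21=9.81) > F (172/20=8.60) > E (130/19=6.84) > A (168/30=5.60) > G (77/22=3.50) > C (20/18=1.11)
Fill: take D (4 @ 210) → take B (16 @ 214) → take H (21 @ 206) → take F (20 @ 172) → take E (19 @ 130); 80/80 used.
Total value = 932.00

932.00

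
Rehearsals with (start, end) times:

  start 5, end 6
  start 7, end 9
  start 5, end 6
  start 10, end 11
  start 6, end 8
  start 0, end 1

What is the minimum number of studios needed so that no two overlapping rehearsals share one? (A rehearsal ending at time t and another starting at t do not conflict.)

2

The answer is the maximum number of intervals overlapping at any instant.
starts: [0, 5, 5, 6, 7, 10]
ends:   [1, 6, 6, 8, 9, 11]
s0→1 e1→0 s5→1 s5→2  — peak 2.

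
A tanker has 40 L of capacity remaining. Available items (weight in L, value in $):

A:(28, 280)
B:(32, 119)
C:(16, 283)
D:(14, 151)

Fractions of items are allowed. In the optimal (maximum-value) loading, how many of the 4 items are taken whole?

Ratios (sorted): C 17.69, D 10.79, A 10.00, B 3.72
take C (16 @ 283); take D (14 @ 151); take 10/28 of A → 100.00. Capacity used 40/40.
2 item(s) taken whole; one partial (take 10/28 of A).

2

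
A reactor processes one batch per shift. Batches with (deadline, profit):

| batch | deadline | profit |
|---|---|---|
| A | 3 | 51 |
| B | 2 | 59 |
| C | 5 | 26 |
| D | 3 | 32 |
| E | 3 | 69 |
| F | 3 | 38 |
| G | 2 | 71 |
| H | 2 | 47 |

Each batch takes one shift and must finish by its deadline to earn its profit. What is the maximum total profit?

225

Profit order: G=71 E=69 B=59 A=51 H=47 F=38 D=32 C=26
Assign: G→slot 2, E→slot 3, B→slot 1, A skipped, H skipped, F skipped, D skipped, C→slot 5.
Slots: [1:B] [2:G] [3:E] [5:C]
Profit = 59 + 71 + 69 + 26 = 225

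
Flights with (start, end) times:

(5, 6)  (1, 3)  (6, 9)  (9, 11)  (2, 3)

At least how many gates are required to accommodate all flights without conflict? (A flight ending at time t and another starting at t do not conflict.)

2

Count concurrent intervals with a sweep; the peak is the room count.
starts: [1, 2, 5, 6, 9]
ends:   [3, 3, 6, 9, 11]
s1→1 s2→2  — peak 2.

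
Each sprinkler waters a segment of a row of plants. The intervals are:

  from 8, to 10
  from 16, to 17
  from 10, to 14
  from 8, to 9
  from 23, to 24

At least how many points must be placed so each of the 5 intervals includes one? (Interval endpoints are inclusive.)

4

Sort by right endpoint; whenever an interval is uncovered, place a point at its right end.
Sorted: [8,9] [8,10] [10,14] [16,17] [23,24]
{[8,9],[8,10]} hit by 9; {[10,14]} hit by 14; {[16,17]} hit by 17; {[23,24]} hit by 24.
Points: 9, 14, 17, 24 (4 total).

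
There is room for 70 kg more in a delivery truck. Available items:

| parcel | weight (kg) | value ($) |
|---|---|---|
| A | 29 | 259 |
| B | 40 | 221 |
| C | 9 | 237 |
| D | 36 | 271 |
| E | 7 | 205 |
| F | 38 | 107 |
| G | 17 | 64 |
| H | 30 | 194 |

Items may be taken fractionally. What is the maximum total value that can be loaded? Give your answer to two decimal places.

889.19

Greedy by value/weight ratio, highest first.
Ratios (sorted): E 29.29, C 26.33, A 8.93, D 7.53, H 6.47, B 5.53, G 3.76, F 2.82
take E (7 @ 205); take C (9 @ 237); take A (29 @ 259); take 25/36 of D → 188.19. Capacity used 70/70.
Total value = 889.19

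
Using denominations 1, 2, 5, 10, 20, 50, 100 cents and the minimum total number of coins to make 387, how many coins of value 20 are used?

Greedy: take as many of the largest coin as possible, then repeat with the remainder.
387 − 3×100→87 − 1×50→37 − 1×20→17 − 1×10→7 − 1×5→2 − 1×2→0
Count of 20: 1

1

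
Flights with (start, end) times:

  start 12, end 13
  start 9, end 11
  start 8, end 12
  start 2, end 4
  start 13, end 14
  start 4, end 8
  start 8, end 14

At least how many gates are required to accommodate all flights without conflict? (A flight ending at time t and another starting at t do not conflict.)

3

starts: [2, 4, 8, 8, 9, 12, 13]
ends:   [4, 8, 11, 12, 13, 14, 14]
s2→1 e4→0 s4→1 e8→0 s8→1 s8→2 s9→3  — peak 3.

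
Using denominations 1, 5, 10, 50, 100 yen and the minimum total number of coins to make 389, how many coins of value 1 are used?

389 = 3×100 + 1×50 + 3×10 + 1×5 + 4×1
Count of 1: 4

4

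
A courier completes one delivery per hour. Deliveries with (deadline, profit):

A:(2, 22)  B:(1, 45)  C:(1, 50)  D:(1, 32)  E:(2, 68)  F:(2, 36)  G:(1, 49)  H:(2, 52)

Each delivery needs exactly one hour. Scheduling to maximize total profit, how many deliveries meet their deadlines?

2

Sort by profit descending; place each in the latest free slot ≤ its deadline.
By profit: E(d2,68), H(d2,52), C(d1,50), G(d1,49), B(d1,45), F(d2,36), D(d1,32), A(d2,22)
E→slot 2; H→slot 1; C skipped; G skipped; B skipped; F skipped; D skipped; A skipped.
2 of 8 scheduled.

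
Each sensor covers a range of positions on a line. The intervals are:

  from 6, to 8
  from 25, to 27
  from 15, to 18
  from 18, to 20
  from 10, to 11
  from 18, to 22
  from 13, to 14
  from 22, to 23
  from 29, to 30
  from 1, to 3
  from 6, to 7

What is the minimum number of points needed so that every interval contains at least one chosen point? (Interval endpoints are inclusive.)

Process intervals by earliest right end; each time one isn't hit yet, stab at its right endpoint.
Sorted: [1,3] [6,7] [6,8] [10,11] [13,14] [15,18] [18,20] [18,22] [22,23] [25,27] [29,30]
{[1,3]} hit by 3; {[6,7],[6,8]} hit by 7; {[10,11]} hit by 11; {[13,14]} hit by 14; {[15,18],[18,20],[18,22]} hit by 18; {[22,23]} hit by 23; {[25,27]} hit by 27; {[29,30]} hit by 30.
Points: 3, 7, 11, 14, 18, 23, 27, 30 (8 total).

8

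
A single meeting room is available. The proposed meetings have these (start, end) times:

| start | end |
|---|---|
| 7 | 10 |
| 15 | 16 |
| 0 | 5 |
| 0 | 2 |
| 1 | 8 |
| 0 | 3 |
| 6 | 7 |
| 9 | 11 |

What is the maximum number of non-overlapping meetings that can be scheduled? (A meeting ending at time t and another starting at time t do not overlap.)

4

By end time: (0,2), (0,3), (0,5), (6,7), (1,8), (7,10), (9,11), (15,16).
Pick (0,2); next start ≥ 2 → (6,7); next start ≥ 7 → (7,10); next start ≥ 10 → (15,16).
Selected 4 meetings.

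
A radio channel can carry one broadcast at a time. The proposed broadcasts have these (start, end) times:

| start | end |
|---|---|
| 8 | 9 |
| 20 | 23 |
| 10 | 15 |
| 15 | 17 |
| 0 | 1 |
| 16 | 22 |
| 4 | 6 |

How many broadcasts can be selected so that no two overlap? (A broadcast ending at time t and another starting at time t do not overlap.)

6

Greedy by earliest finish: after sorting by end time, pick each interval compatible with the last pick.
Sorted by end: (0,1)  (4,6)  (8,9)  (10,15)  (15,17)  (16,22)  (20,23)
take (0,1); take (4,6); take (8,9); take (10,15); take (15,17); take (20,23).
Selected 6 broadcasts.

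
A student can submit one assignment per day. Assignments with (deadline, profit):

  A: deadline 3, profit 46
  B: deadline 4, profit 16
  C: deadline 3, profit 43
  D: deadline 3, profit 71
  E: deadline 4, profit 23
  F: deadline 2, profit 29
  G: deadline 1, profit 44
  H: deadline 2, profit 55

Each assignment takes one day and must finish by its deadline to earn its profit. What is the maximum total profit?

Sort by profit descending; place each in the latest free slot ≤ its deadline.
By profit: D(d3,71), H(d2,55), A(d3,46), G(d1,44), C(d3,43), F(d2,29), E(d4,23), B(d4,16)
D→slot 3; H→slot 2; A→slot 1; G skipped; C skipped; F skipped; E→slot 4; B skipped.
Profit = 46 + 55 + 71 + 23 = 195

195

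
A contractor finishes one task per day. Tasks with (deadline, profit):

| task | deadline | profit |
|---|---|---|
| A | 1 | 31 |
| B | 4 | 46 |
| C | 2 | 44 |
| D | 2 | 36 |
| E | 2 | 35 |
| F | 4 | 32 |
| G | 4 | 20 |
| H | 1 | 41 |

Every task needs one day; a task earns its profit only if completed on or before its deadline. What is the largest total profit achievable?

Sort by profit descending; place each in the latest free slot ≤ its deadline.
Profit order: B=46 C=44 H=41 D=36 E=35 F=32 A=31 G=20
Assign: B→slot 4, C→slot 2, H→slot 1, D skipped, E skipped, F→slot 3, A skipped, G skipped.
Slots: [1:H] [2:C] [3:F] [4:B]
Profit = 41 + 44 + 32 + 46 = 163

163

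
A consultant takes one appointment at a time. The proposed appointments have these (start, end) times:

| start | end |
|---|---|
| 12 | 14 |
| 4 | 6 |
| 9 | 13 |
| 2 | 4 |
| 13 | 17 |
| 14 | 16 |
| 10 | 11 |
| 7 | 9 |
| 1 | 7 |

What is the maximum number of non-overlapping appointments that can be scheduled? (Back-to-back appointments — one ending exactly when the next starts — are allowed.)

6

Greedy by earliest finish: after sorting by end time, pick each interval compatible with the last pick.
By end time: (2,4), (4,6), (1,7), (7,9), (10,11), (9,13), (12,14), (14,16), (13,17).
Pick (2,4); next start ≥ 4 → (4,6); next start ≥ 6 → (7,9); next start ≥ 9 → (10,11); next start ≥ 11 → (12,14); next start ≥ 14 → (14,16).
Selected 6 appointments.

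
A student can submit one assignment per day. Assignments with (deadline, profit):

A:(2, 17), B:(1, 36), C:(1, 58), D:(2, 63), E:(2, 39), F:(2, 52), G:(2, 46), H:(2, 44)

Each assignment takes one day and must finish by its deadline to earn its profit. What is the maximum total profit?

121

By profit: D(d2,63), C(d1,58), F(d2,52), G(d2,46), H(d2,44), E(d2,39), B(d1,36), A(d2,17)
D→slot 2; C→slot 1; F skipped; G skipped; H skipped; E skipped; B skipped; A skipped.
Profit = 58 + 63 = 121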